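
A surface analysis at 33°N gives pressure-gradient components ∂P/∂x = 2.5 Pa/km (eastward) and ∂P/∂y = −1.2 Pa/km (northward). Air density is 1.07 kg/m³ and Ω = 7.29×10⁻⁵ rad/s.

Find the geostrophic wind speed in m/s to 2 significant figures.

Coriolis parameter at 33°N:
f = 2Ω sin φ = 2 × 7.29×10⁻⁵ × sin 33° = 7.94×10⁻⁵ s⁻¹
Component geostrophic relations (x east, y north):
u_g = −(1/(fρ)) ∂P/∂y,  v_g = (1/(fρ)) ∂P/∂x
u_g = −(−1.2×10⁻³)/(7.94×10⁻⁵ × 1.07) = 14.1 m/s;  v_g = (2.5×10⁻³)/(7.94×10⁻⁵ × 1.07) = 29.4 m/s
|V_g| = √(u_g² + v_g²) = 32.6 m/s

33 m/s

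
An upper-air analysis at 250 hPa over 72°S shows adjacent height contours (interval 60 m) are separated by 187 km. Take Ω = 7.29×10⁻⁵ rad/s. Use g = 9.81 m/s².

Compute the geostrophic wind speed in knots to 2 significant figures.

44 knots

Coriolis parameter at 72°S:
f = 2Ω sin φ = 2 × 7.29×10⁻⁵ × sin 72° = 1.39×10⁻⁴ s⁻¹
Height gradient: |∂Z/∂n| = 60 m / 187000 m = 3.21×10⁻⁴
On a pressure surface, geostrophic balance gives V_g = (g/f)|∂Z/∂n|:
V_g = 9.81 × 3.21×10⁻⁴ / 1.39×10⁻⁴ = 22.7 m/s
Converting: 22.7 m/s × 1.944 = 44 knots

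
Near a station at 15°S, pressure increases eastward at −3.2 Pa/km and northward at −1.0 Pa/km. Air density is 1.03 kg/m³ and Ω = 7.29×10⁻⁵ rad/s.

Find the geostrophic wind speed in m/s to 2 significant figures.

86 m/s

Coriolis parameter at 15°S:
f = 2Ω sin φ = 2 × 7.29×10⁻⁵ × sin 15° = 3.77×10⁻⁵ s⁻¹
In the Southern Hemisphere f is negative: f = −3.77×10⁻⁵ s⁻¹.
Component geostrophic relations (x east, y north):
u_g = −(1/(fρ)) ∂P/∂y,  v_g = (1/(fρ)) ∂P/∂x
u_g = −(−1.0×10⁻³)/(−3.77×10⁻⁵ × 1.03) = −25.7 m/s;  v_g = (−3.2×10⁻³)/(−3.77×10⁻⁵ × 1.03) = 82.3 m/s
|V_g| = √(u_g² + v_g²) = 86.3 m/s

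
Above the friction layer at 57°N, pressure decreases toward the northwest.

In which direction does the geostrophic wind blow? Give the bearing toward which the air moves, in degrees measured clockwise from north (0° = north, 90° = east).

The pressure-gradient force points toward the northwest (bearing 315°).
Geostrophic balance: in the Northern Hemisphere the Coriolis force deflects motion to the right, so the geostrophic wind blows 90° to the right of the pressure-gradient force (low pressure on the left).
Rotating 315° by 90° clockwise gives 045° — the wind blows toward the northeast.

045°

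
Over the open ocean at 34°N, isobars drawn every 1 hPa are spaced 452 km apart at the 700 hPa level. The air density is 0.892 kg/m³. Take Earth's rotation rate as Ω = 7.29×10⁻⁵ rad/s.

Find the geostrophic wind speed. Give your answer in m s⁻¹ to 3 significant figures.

3.04 m s⁻¹

Coriolis parameter at 34°N:
f = 2Ω sin φ = 2 × 7.29×10⁻⁵ × sin 34° = 8.15×10⁻⁵ s⁻¹
Pressure gradient: |∂P/∂n| = 100 Pa / 452000 m = 2.21×10⁻⁴ Pa/m
Geostrophic balance (pressure-gradient force = Coriolis force):
V_g = (1/(fρ)) |∂P/∂n| = 2.21×10⁻⁴ / (8.15×10⁻⁵ × 0.892) = 3.04 m/s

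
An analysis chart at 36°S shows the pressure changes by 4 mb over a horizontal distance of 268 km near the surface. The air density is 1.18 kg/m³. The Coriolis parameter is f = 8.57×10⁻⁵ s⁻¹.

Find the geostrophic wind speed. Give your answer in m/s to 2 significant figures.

Pressure gradient: |∂P/∂n| = 400 Pa / 268000 m = 1.49×10⁻³ Pa/m
Geostrophic balance (pressure-gradient force = Coriolis force):
V_g = (1/(fρ)) |∂P/∂n| = 1.49×10⁻³ / (8.57×10⁻⁵ × 1.18) = 14.8 m/s

15 m/s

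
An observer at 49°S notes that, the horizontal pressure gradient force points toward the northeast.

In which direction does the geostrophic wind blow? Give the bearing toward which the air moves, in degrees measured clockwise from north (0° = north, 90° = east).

315°

The pressure-gradient force points toward the northeast (bearing 045°).
Geostrophic balance: in the Southern Hemisphere the Coriolis force deflects motion to the left, so the geostrophic wind blows 90° to the left of the pressure-gradient force (low pressure on the right).
Rotating 045° by 90° counterclockwise gives 315° — the wind blows toward the northwest.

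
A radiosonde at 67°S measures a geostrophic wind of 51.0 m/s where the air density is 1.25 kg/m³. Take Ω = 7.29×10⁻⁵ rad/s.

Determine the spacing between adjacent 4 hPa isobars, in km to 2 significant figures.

Coriolis parameter at 67°S:
f = 2Ω sin φ = 2 × 7.29×10⁻⁵ × sin 67° = 1.34×10⁻⁴ s⁻¹
Geostrophic balance rearranged: |∂P/∂n| = f ρ V_g
|∂P/∂n| = 1.34×10⁻⁴ × 1.25 × 51.0 = 8.56×10⁻³ Pa/m
Isobar spacing: Δn = ΔP/|∂P/∂n| = 400 Pa / 8.56×10⁻³ Pa/m = 46752 m ≈ 47 km

47 km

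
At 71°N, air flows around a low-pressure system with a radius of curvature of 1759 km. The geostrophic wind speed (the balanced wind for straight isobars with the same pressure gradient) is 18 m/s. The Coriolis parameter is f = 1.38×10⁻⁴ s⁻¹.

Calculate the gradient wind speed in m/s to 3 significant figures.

Around a low, centrifugal force acts outward with Coriolis, so pressure-gradient force balances both:
(1/ρ)|∂P/∂n| = fV + V²/R  →  V² + fR·V − fR·V_g = 0
With fR = 1.38×10⁻⁴ × 1759×10³ m = 243 m/s:
V = [−fR + √((fR)² + 4 fR V_g)]/2 = [−243 + √(243² + 4×243×18)]/2 = 16.8 m/s
Subgeostrophic (V < V_g = 18 m/s), as expected around a low.

16.8 m/s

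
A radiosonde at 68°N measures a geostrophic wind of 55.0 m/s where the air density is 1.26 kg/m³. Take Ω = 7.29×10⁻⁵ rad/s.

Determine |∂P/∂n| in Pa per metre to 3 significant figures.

Coriolis parameter at 68°N:
f = 2Ω sin φ = 2 × 7.29×10⁻⁵ × sin 68° = 1.35×10⁻⁴ s⁻¹
Geostrophic balance rearranged: |∂P/∂n| = f ρ V_g
|∂P/∂n| = 1.35×10⁻⁴ × 1.26 × 55.0 = 9.37×10⁻³ Pa/m

9.37×10⁻³ Pa/m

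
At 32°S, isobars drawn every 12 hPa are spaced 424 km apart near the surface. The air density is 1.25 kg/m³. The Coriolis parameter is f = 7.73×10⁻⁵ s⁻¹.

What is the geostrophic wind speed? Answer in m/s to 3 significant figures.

Pressure gradient: |∂P/∂n| = 1200 Pa / 424000 m = 2.83×10⁻³ Pa/m
Geostrophic balance (pressure-gradient force = Coriolis force):
V_g = (1/(fρ)) |∂P/∂n| = 2.83×10⁻³ / (7.73×10⁻⁵ × 1.25) = 29.3 m/s

29.3 m/s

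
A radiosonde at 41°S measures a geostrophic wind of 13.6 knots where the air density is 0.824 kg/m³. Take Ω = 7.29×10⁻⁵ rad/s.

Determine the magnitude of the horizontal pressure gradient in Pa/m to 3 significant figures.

5.51×10⁻⁴ Pa/m

Coriolis parameter at 41°S:
f = 2Ω sin φ = 2 × 7.29×10⁻⁵ × sin 41° = 9.57×10⁻⁵ s⁻¹
Wind speed in SI: 13.6 knots = 7.00 m/s
Geostrophic balance rearranged: |∂P/∂n| = f ρ V_g
|∂P/∂n| = 9.57×10⁻⁵ × 0.824 × 7.00 = 5.51×10⁻⁴ Pa/m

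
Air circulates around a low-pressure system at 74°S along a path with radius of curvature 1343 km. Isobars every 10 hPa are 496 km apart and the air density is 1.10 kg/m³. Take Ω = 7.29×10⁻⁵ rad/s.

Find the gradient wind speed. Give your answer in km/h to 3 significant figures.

Coriolis parameter at 74°S:
f = 2Ω sin φ = 2 × 7.29×10⁻⁵ × sin 74° = 1.40×10⁻⁴ s⁻¹
Pressure gradient: |∂P/∂n| = 1000 Pa / 496000 m = 2.02×10⁻³ Pa/m
Geostrophic speed: V_g = |∂P/∂n|/(fρ) = 2.02×10⁻³/(1.40×10⁻⁴ × 1.10) = 13.1 m/s
Around a low, centrifugal force acts outward with Coriolis, so pressure-gradient force balances both:
(1/ρ)|∂P/∂n| = fV + V²/R  →  V² + fR·V − fR·V_g = 0
With fR = 1.40×10⁻⁴ × 1343×10³ m = 188 m/s:
V = [−fR + √((fR)² + 4 fR V_g)]/2 = [−188 + √(188² + 4×188×13.1)]/2 = 12.3 m/s
Subgeostrophic (V < V_g = 13.1 m/s), as expected around a low.
Converting: 12.3 m/s × 3.6 = 44.2 km/h

44.2 km/h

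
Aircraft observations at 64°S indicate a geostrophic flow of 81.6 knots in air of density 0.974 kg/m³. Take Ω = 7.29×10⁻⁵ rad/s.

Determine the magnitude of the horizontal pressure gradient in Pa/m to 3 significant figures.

Coriolis parameter at 64°S:
f = 2Ω sin φ = 2 × 7.29×10⁻⁵ × sin 64° = 1.31×10⁻⁴ s⁻¹
Wind speed in SI: 81.6 knots = 42.0 m/s
Geostrophic balance rearranged: |∂P/∂n| = f ρ V_g
|∂P/∂n| = 1.31×10⁻⁴ × 0.974 × 42.0 = 5.36×10⁻³ Pa/m

5.36×10⁻³ Pa/m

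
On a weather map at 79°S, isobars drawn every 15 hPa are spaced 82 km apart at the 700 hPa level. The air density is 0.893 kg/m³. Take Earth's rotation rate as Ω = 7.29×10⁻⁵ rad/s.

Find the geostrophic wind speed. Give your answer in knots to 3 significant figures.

278 knots

Coriolis parameter at 79°S:
f = 2Ω sin φ = 2 × 7.29×10⁻⁵ × sin 79° = 1.43×10⁻⁴ s⁻¹
Pressure gradient: |∂P/∂n| = 1500 Pa / 82000 m = 1.83×10⁻² Pa/m
Geostrophic balance (pressure-gradient force = Coriolis force):
V_g = (1/(fρ)) |∂P/∂n| = 1.83×10⁻² / (1.43×10⁻⁴ × 0.893) = 143 m/s
Converting: 143 m/s × 1.944 = 278 knots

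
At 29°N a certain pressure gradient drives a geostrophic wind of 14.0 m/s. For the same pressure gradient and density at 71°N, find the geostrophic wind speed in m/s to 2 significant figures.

7.2 m/s

With the same pressure gradient and density, V_g ∝ 1/f ∝ 1/sin φ.
V₂ = V₁ · sin φ₁ / sin φ₂ = 14.0 × sin 29° / sin 71°
V₂ = 14.0 × 0.4848/0.9455 = 7.2 m/s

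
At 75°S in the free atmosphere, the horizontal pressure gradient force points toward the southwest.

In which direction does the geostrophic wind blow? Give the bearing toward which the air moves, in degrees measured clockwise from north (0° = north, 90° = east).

The pressure-gradient force points toward the southwest (bearing 225°).
Geostrophic balance: in the Southern Hemisphere the Coriolis force deflects motion to the left, so the geostrophic wind blows 90° to the left of the pressure-gradient force (low pressure on the right).
Rotating 225° by 90° counterclockwise gives 135° — the wind blows toward the southeast.

135°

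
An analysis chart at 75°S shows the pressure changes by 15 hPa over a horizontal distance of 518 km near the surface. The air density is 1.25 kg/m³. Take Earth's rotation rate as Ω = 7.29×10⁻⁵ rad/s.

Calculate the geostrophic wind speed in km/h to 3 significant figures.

59.2 km/h

Coriolis parameter at 75°S:
f = 2Ω sin φ = 2 × 7.29×10⁻⁵ × sin 75° = 1.41×10⁻⁴ s⁻¹
Pressure gradient: |∂P/∂n| = 1500 Pa / 518000 m = 2.90×10⁻³ Pa/m
Geostrophic balance (pressure-gradient force = Coriolis force):
V_g = (1/(fρ)) |∂P/∂n| = 2.90×10⁻³ / (1.41×10⁻⁴ × 1.25) = 16.4 m/s
Converting: 16.4 m/s × 3.6 = 59.2 km/h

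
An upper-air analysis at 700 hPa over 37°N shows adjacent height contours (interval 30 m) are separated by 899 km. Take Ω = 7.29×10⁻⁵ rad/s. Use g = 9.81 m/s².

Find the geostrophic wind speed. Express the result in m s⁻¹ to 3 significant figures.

Coriolis parameter at 37°N:
f = 2Ω sin φ = 2 × 7.29×10⁻⁵ × sin 37° = 8.77×10⁻⁵ s⁻¹
Height gradient: |∂Z/∂n| = 30 m / 899000 m = 3.34×10⁻⁵
On a pressure surface, geostrophic balance gives V_g = (g/f)|∂Z/∂n|:
V_g = 9.81 × 3.34×10⁻⁵ / 8.77×10⁻⁵ = 3.73 m/s

3.73 m s⁻¹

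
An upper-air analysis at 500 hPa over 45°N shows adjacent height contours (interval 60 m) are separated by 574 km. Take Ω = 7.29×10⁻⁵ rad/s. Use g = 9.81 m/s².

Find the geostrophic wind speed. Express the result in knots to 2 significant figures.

Coriolis parameter at 45°N:
f = 2Ω sin φ = 2 × 7.29×10⁻⁵ × sin 45° = 1.03×10⁻⁴ s⁻¹
Height gradient: |∂Z/∂n| = 60 m / 574000 m = 1.05×10⁻⁴
On a pressure surface, geostrophic balance gives V_g = (g/f)|∂Z/∂n|:
V_g = 9.81 × 1.05×10⁻⁴ / 1.03×10⁻⁴ = 9.95 m/s
Converting: 9.95 m/s × 1.944 = 19 knots

19 knots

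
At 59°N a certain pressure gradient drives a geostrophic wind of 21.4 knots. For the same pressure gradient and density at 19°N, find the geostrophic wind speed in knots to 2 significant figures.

With the same pressure gradient and density, V_g ∝ 1/f ∝ 1/sin φ.
V₂ = V₁ · sin φ₁ / sin φ₂ = 21.4 × sin 59° / sin 19°
V₂ = 21.4 × 0.8572/0.3256 = 56 knots

56 knots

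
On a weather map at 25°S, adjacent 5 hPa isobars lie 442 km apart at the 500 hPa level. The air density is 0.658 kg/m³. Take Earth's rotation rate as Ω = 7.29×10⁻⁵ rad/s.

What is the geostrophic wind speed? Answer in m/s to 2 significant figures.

Coriolis parameter at 25°S:
f = 2Ω sin φ = 2 × 7.29×10⁻⁵ × sin 25° = 6.16×10⁻⁵ s⁻¹
Pressure gradient: |∂P/∂n| = 500 Pa / 442000 m = 1.13×10⁻³ Pa/m
Geostrophic balance (pressure-gradient force = Coriolis force):
V_g = (1/(fρ)) |∂P/∂n| = 1.13×10⁻³ / (6.16×10⁻⁵ × 0.658) = 27.9 m/s

28 m/s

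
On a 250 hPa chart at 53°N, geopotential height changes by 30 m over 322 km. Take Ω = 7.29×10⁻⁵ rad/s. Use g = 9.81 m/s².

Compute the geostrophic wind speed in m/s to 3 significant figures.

Coriolis parameter at 53°N:
f = 2Ω sin φ = 2 × 7.29×10⁻⁵ × sin 53° = 1.16×10⁻⁴ s⁻¹
Height gradient: |∂Z/∂n| = 30 m / 322000 m = 9.32×10⁻⁵
On a pressure surface, geostrophic balance gives V_g = (g/f)|∂Z/∂n|:
V_g = 9.81 × 9.32×10⁻⁵ / 1.16×10⁻⁴ = 7.85 m/s

7.85 m/s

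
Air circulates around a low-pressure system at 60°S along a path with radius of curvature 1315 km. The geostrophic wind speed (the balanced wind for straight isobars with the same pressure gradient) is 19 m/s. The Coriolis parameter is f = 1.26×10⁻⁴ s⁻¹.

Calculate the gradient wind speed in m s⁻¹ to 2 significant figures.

Around a low, centrifugal force acts outward with Coriolis, so pressure-gradient force balances both:
(1/ρ)|∂P/∂n| = fV + V²/R  →  V² + fR·V − fR·V_g = 0
With fR = 1.26×10⁻⁴ × 1315×10³ m = 166 m/s:
V = [−fR + √((fR)² + 4 fR V_g)]/2 = [−166 + √(166² + 4×166×19)]/2 = 17.2 m/s
Subgeostrophic (V < V_g = 19 m/s), as expected around a low.

17 m s⁻¹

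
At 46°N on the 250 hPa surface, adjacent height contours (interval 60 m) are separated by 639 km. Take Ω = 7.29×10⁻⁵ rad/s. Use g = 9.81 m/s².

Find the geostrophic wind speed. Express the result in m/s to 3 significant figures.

8.78 m/s

Coriolis parameter at 46°N:
f = 2Ω sin φ = 2 × 7.29×10⁻⁵ × sin 46° = 1.05×10⁻⁴ s⁻¹
Height gradient: |∂Z/∂n| = 60 m / 639000 m = 9.39×10⁻⁵
On a pressure surface, geostrophic balance gives V_g = (g/f)|∂Z/∂n|:
V_g = 9.81 × 9.39×10⁻⁵ / 1.05×10⁻⁴ = 8.78 m/s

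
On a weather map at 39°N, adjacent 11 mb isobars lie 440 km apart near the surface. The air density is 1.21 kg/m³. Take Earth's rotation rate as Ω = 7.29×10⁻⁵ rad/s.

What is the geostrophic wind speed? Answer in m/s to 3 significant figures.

Coriolis parameter at 39°N:
f = 2Ω sin φ = 2 × 7.29×10⁻⁵ × sin 39° = 9.18×10⁻⁵ s⁻¹
Pressure gradient: |∂P/∂n| = 1100 Pa / 440000 m = 2.50×10⁻³ Pa/m
Geostrophic balance (pressure-gradient force = Coriolis force):
V_g = (1/(fρ)) |∂P/∂n| = 2.50×10⁻³ / (9.18×10⁻⁵ × 1.21) = 22.5 m/s

22.5 m/s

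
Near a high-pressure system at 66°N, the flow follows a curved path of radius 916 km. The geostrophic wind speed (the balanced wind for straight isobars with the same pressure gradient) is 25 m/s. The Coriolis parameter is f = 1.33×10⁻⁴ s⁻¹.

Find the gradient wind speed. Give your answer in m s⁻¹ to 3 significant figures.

35.1 m s⁻¹

Around a high, pressure-gradient force acts outward with centrifugal, so Coriolis balances both:
fV = (1/ρ)|∂P/∂n| + V²/R  →  V² − fR·V + fR·V_g = 0
With fR = 1.33×10⁻⁴ × 916×10³ m = 122 m/s:
V = [fR − √((fR)² − 4 fR V_g)]/2 = [122 − √(122² − 4×122×25)]/2 = 35.1 m/s
Supergeostrophic (V > V_g = 25 m/s), as expected around a high.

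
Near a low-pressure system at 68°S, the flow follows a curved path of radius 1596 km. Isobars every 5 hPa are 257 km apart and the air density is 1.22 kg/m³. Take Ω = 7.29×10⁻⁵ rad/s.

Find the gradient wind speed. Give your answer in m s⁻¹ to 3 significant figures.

Coriolis parameter at 68°S:
f = 2Ω sin φ = 2 × 7.29×10⁻⁵ × sin 68° = 1.35×10⁻⁴ s⁻¹
Pressure gradient: |∂P/∂n| = 500 Pa / 257000 m = 1.95×10⁻³ Pa/m
Geostrophic speed: V_g = |∂P/∂n|/(fρ) = 1.95×10⁻³/(1.35×10⁻⁴ × 1.22) = 11.8 m/s
Around a low, centrifugal force acts outward with Coriolis, so pressure-gradient force balances both:
(1/ρ)|∂P/∂n| = fV + V²/R  →  V² + fR·V − fR·V_g = 0
With fR = 1.35×10⁻⁴ × 1596×10³ m = 216 m/s:
V = [−fR + √((fR)² + 4 fR V_g)]/2 = [−216 + √(216² + 4×216×11.8)]/2 = 11.2 m/s
Subgeostrophic (V < V_g = 11.8 m/s), as expected around a low.

11.2 m s⁻¹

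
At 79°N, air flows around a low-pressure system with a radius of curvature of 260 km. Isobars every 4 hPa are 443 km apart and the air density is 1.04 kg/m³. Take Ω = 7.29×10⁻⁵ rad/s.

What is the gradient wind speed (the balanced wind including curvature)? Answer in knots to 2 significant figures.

Coriolis parameter at 79°N:
f = 2Ω sin φ = 2 × 7.29×10⁻⁵ × sin 79° = 1.43×10⁻⁴ s⁻¹
Pressure gradient: |∂P/∂n| = 400 Pa / 443000 m = 9.03×10⁻⁴ Pa/m
Geostrophic speed: V_g = |∂P/∂n|/(fρ) = 9.03×10⁻⁴/(1.43×10⁻⁴ × 1.04) = 6.07 m/s
Around a low, centrifugal force acts outward with Coriolis, so pressure-gradient force balances both:
(1/ρ)|∂P/∂n| = fV + V²/R  →  V² + fR·V − fR·V_g = 0
With fR = 1.43×10⁻⁴ × 260×10³ m = 37.2 m/s:
V = [−fR + √((fR)² + 4 fR V_g)]/2 = [−37.2 + √(37.2² + 4×37.2×6.07)]/2 = 5.31 m/s
Subgeostrophic (V < V_g = 6.07 m/s), as expected around a low.
Converting: 5.31 m/s × 1.944 = 10 knots

10 knots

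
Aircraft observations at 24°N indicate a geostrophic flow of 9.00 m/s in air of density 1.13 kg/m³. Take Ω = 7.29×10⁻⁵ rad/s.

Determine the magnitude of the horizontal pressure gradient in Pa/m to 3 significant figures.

Coriolis parameter at 24°N:
f = 2Ω sin φ = 2 × 7.29×10⁻⁵ × sin 24° = 5.93×10⁻⁵ s⁻¹
Geostrophic balance rearranged: |∂P/∂n| = f ρ V_g
|∂P/∂n| = 5.93×10⁻⁵ × 1.13 × 9.00 = 6.03×10⁻⁴ Pa/m

6.03×10⁻⁴ Pa/m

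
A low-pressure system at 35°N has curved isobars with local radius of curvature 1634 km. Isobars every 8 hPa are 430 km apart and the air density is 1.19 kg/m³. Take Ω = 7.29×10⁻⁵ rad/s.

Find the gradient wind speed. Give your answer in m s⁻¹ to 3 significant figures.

Coriolis parameter at 35°N:
f = 2Ω sin φ = 2 × 7.29×10⁻⁵ × sin 35° = 8.36×10⁻⁵ s⁻¹
Pressure gradient: |∂P/∂n| = 800 Pa / 430000 m = 1.86×10⁻³ Pa/m
Geostrophic speed: V_g = |∂P/∂n|/(fρ) = 1.86×10⁻³/(8.36×10⁻⁵ × 1.19) = 18.7 m/s
Around a low, centrifugal force acts outward with Coriolis, so pressure-gradient force balances both:
(1/ρ)|∂P/∂n| = fV + V²/R  →  V² + fR·V − fR·V_g = 0
With fR = 8.36×10⁻⁵ × 1634×10³ m = 137 m/s:
V = [−fR + √((fR)² + 4 fR V_g)]/2 = [−137 + √(137² + 4×137×18.7)]/2 = 16.7 m/s
Subgeostrophic (V < V_g = 18.7 m/s), as expected around a low.

16.7 m s⁻¹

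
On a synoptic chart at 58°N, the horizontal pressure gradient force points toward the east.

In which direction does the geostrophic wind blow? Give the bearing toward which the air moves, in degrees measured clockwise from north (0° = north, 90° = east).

The pressure-gradient force points toward the east (bearing 090°).
Geostrophic balance: in the Northern Hemisphere the Coriolis force deflects motion to the right, so the geostrophic wind blows 90° to the right of the pressure-gradient force (low pressure on the left).
Rotating 090° by 90° clockwise gives 180° — the wind blows toward the south.

180°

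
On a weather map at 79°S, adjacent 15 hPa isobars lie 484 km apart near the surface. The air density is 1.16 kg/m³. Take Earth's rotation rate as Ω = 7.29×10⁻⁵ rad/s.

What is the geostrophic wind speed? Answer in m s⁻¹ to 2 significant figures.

Coriolis parameter at 79°S:
f = 2Ω sin φ = 2 × 7.29×10⁻⁵ × sin 79° = 1.43×10⁻⁴ s⁻¹
Pressure gradient: |∂P/∂n| = 1500 Pa / 484000 m = 3.10×10⁻³ Pa/m
Geostrophic balance (pressure-gradient force = Coriolis force):
V_g = (1/(fρ)) |∂P/∂n| = 3.10×10⁻³ / (1.43×10⁻⁴ × 1.16) = 18.7 m/s

19 m s⁻¹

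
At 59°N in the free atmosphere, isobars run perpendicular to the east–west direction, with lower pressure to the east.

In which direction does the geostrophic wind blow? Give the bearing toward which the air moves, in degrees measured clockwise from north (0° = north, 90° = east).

180°

The pressure-gradient force points toward the east (bearing 090°).
Geostrophic balance: in the Northern Hemisphere the Coriolis force deflects motion to the right, so the geostrophic wind blows 90° to the right of the pressure-gradient force (low pressure on the left).
Rotating 090° by 90° clockwise gives 180° — the wind blows toward the south.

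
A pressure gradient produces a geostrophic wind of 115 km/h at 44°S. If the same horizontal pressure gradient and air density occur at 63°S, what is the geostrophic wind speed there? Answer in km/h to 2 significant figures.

With the same pressure gradient and density, V_g ∝ 1/f ∝ 1/sin φ.
V₂ = V₁ · sin φ₁ / sin φ₂ = 115 × sin 44° / sin 63°
V₂ = 115 × 0.6947/0.8910 = 90 km/h

90 km/h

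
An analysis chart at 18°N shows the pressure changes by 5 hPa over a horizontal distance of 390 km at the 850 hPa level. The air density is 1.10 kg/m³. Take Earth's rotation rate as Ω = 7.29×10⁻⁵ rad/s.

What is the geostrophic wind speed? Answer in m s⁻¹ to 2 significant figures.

Coriolis parameter at 18°N:
f = 2Ω sin φ = 2 × 7.29×10⁻⁵ × sin 18° = 4.51×10⁻⁵ s⁻¹
Pressure gradient: |∂P/∂n| = 500 Pa / 390000 m = 1.28×10⁻³ Pa/m
Geostrophic balance (pressure-gradient force = Coriolis force):
V_g = (1/(fρ)) |∂P/∂n| = 1.28×10⁻³ / (4.51×10⁻⁵ × 1.10) = 25.9 m/s

26 m s⁻¹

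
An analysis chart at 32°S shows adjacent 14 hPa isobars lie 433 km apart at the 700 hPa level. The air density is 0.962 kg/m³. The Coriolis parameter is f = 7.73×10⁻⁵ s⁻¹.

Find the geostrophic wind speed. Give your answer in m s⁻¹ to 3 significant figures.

43.5 m s⁻¹

Pressure gradient: |∂P/∂n| = 1400 Pa / 433000 m = 3.23×10⁻³ Pa/m
Geostrophic balance (pressure-gradient force = Coriolis force):
V_g = (1/(fρ)) |∂P/∂n| = 3.23×10⁻³ / (7.73×10⁻⁵ × 0.962) = 43.5 m/s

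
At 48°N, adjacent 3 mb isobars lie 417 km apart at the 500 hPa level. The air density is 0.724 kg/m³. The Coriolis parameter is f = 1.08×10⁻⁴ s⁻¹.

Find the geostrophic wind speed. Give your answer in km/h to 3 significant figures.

33.1 km/h

Pressure gradient: |∂P/∂n| = 300 Pa / 417000 m = 7.19×10⁻⁴ Pa/m
Geostrophic balance (pressure-gradient force = Coriolis force):
V_g = (1/(fρ)) |∂P/∂n| = 7.19×10⁻⁴ / (1.08×10⁻⁴ × 0.724) = 9.20 m/s
Converting: 9.20 m/s × 3.6 = 33.1 km/h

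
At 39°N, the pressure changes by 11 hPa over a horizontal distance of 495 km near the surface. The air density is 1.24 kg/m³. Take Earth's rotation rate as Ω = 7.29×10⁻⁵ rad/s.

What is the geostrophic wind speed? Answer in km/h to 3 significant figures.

Coriolis parameter at 39°N:
f = 2Ω sin φ = 2 × 7.29×10⁻⁵ × sin 39° = 9.18×10⁻⁵ s⁻¹
Pressure gradient: |∂P/∂n| = 1100 Pa / 495000 m = 2.22×10⁻³ Pa/m
Geostrophic balance (pressure-gradient force = Coriolis force):
V_g = (1/(fρ)) |∂P/∂n| = 2.22×10⁻³ / (9.18×10⁻⁵ × 1.24) = 19.5 m/s
Converting: 19.5 m/s × 3.6 = 70.3 km/h

70.3 km/h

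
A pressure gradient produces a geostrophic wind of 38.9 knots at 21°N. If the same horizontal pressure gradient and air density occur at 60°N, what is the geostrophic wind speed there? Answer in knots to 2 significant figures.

16 knots

With the same pressure gradient and density, V_g ∝ 1/f ∝ 1/sin φ.
V₂ = V₁ · sin φ₁ / sin φ₂ = 38.9 × sin 21° / sin 60°
V₂ = 38.9 × 0.3584/0.8660 = 16 knots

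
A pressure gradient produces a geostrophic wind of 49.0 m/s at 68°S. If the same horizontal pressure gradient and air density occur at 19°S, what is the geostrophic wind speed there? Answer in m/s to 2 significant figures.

With the same pressure gradient and density, V_g ∝ 1/f ∝ 1/sin φ.
V₂ = V₁ · sin φ₁ / sin φ₂ = 49.0 × sin 68° / sin 19°
V₂ = 49.0 × 0.9272/0.3256 = 140 m/s

140 m/s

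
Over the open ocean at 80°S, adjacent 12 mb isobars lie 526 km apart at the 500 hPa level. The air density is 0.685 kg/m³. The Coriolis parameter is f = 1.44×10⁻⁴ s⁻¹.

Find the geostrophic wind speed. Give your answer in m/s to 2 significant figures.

Pressure gradient: |∂P/∂n| = 1200 Pa / 526000 m = 2.28×10⁻³ Pa/m
Geostrophic balance (pressure-gradient force = Coriolis force):
V_g = (1/(fρ)) |∂P/∂n| = 2.28×10⁻³ / (1.44×10⁻⁴ × 0.685) = 23.1 m/s

23 m/s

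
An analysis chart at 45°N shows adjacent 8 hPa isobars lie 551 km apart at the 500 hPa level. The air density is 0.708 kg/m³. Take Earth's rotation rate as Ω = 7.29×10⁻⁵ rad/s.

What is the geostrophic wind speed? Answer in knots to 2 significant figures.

39 knots

Coriolis parameter at 45°N:
f = 2Ω sin φ = 2 × 7.29×10⁻⁵ × sin 45° = 1.03×10⁻⁴ s⁻¹
Pressure gradient: |∂P/∂n| = 800 Pa / 551000 m = 1.45×10⁻³ Pa/m
Geostrophic balance (pressure-gradient force = Coriolis force):
V_g = (1/(fρ)) |∂P/∂n| = 1.45×10⁻³ / (1.03×10⁻⁴ × 0.708) = 19.9 m/s
Converting: 19.9 m/s × 1.944 = 39 knots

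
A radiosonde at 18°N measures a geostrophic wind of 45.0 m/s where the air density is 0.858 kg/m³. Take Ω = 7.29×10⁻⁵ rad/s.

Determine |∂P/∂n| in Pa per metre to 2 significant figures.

Coriolis parameter at 18°N:
f = 2Ω sin φ = 2 × 7.29×10⁻⁵ × sin 18° = 4.51×10⁻⁵ s⁻¹
Geostrophic balance rearranged: |∂P/∂n| = f ρ V_g
|∂P/∂n| = 4.51×10⁻⁵ × 0.858 × 45.0 = 1.74×10⁻³ Pa/m

1.7×10⁻³ Pa/m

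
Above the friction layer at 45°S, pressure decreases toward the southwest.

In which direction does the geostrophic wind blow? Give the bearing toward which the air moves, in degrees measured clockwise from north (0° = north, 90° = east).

The pressure-gradient force points toward the southwest (bearing 225°).
Geostrophic balance: in the Southern Hemisphere the Coriolis force deflects motion to the left, so the geostrophic wind blows 90° to the left of the pressure-gradient force (low pressure on the right).
Rotating 225° by 90° counterclockwise gives 135° — the wind blows toward the southeast.

135°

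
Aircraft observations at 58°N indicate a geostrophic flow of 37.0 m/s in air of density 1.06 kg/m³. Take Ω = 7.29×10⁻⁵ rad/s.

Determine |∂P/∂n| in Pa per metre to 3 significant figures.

4.85×10⁻³ Pa/m

Coriolis parameter at 58°N:
f = 2Ω sin φ = 2 × 7.29×10⁻⁵ × sin 58° = 1.24×10⁻⁴ s⁻¹
Geostrophic balance rearranged: |∂P/∂n| = f ρ V_g
|∂P/∂n| = 1.24×10⁻⁴ × 1.06 × 37.0 = 4.85×10⁻³ Pa/m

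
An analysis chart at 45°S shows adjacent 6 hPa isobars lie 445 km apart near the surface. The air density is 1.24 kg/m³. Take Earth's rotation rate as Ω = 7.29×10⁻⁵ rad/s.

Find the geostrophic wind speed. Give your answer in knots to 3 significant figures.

Coriolis parameter at 45°S:
f = 2Ω sin φ = 2 × 7.29×10⁻⁵ × sin 45° = 1.03×10⁻⁴ s⁻¹
Pressure gradient: |∂P/∂n| = 600 Pa / 445000 m = 1.35×10⁻³ Pa/m
Geostrophic balance (pressure-gradient force = Coriolis force):
V_g = (1/(fρ)) |∂P/∂n| = 1.35×10⁻³ / (1.03×10⁻⁴ × 1.24) = 10.5 m/s
Converting: 10.5 m/s × 1.944 = 20.5 knots

20.5 knots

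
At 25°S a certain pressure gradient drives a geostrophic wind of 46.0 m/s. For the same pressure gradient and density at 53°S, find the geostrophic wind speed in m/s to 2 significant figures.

24 m/s

With the same pressure gradient and density, V_g ∝ 1/f ∝ 1/sin φ.
V₂ = V₁ · sin φ₁ / sin φ₂ = 46.0 × sin 25° / sin 53°
V₂ = 46.0 × 0.4226/0.7986 = 24 m/s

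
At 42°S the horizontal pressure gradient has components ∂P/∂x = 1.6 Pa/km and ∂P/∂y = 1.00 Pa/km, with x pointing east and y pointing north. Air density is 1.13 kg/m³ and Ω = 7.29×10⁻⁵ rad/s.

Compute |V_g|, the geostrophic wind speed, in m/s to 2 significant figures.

17 m/s

Coriolis parameter at 42°S:
f = 2Ω sin φ = 2 × 7.29×10⁻⁵ × sin 42° = 9.76×10⁻⁵ s⁻¹
In the Southern Hemisphere f is negative: f = −9.76×10⁻⁵ s⁻¹.
Component geostrophic relations (x east, y north):
u_g = −(1/(fρ)) ∂P/∂y,  v_g = (1/(fρ)) ∂P/∂x
u_g = −(1.00×10⁻³)/(−9.76×10⁻⁵ × 1.13) = 9.07 m/s;  v_g = (1.6×10⁻³)/(−9.76×10⁻⁵ × 1.13) = −14.5 m/s
|V_g| = √(u_g² + v_g²) = 17.1 m/s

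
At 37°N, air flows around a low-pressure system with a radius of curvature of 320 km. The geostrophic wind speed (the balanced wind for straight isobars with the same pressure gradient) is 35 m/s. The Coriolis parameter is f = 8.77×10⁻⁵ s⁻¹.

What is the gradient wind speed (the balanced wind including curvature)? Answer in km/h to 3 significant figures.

73.1 km/h

Around a low, centrifugal force acts outward with Coriolis, so pressure-gradient force balances both:
(1/ρ)|∂P/∂n| = fV + V²/R  →  V² + fR·V − fR·V_g = 0
With fR = 8.77×10⁻⁵ × 320×10³ m = 28.1 m/s:
V = [−fR + √((fR)² + 4 fR V_g)]/2 = [−28.1 + √(28.1² + 4×28.1×35)]/2 = 20.3 m/s
Subgeostrophic (V < V_g = 35 m/s), as expected around a low.
Converting: 20.3 m/s × 3.6 = 73.1 km/h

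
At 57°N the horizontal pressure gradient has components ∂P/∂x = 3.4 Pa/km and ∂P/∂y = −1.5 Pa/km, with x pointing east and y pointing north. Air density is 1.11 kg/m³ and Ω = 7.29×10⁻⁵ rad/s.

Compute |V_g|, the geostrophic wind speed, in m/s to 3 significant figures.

Coriolis parameter at 57°N:
f = 2Ω sin φ = 2 × 7.29×10⁻⁵ × sin 57° = 1.22×10⁻⁴ s⁻¹
Component geostrophic relations (x east, y north):
u_g = −(1/(fρ)) ∂P/∂y,  v_g = (1/(fρ)) ∂P/∂x
u_g = −(−1.5×10⁻³)/(1.22×10⁻⁴ × 1.11) = 11.1 m/s;  v_g = (3.4×10⁻³)/(1.22×10⁻⁴ × 1.11) = 25.0 m/s
|V_g| = √(u_g² + v_g²) = 27.4 m/s

27.4 m/s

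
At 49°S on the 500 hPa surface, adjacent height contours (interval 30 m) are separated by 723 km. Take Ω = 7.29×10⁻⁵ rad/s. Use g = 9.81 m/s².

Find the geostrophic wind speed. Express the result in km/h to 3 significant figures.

13.3 km/h

Coriolis parameter at 49°S:
f = 2Ω sin φ = 2 × 7.29×10⁻⁵ × sin 49° = 1.10×10⁻⁴ s⁻¹
Height gradient: |∂Z/∂n| = 30 m / 723000 m = 4.15×10⁻⁵
On a pressure surface, geostrophic balance gives V_g = (g/f)|∂Z/∂n|:
V_g = 9.81 × 4.15×10⁻⁵ / 1.10×10⁻⁴ = 3.70 m/s
Converting: 3.70 m/s × 3.6 = 13.3 km/h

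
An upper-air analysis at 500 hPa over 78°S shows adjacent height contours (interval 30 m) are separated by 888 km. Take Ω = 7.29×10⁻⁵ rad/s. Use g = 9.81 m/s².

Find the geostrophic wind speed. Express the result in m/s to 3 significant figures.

Coriolis parameter at 78°S:
f = 2Ω sin φ = 2 × 7.29×10⁻⁵ × sin 78° = 1.43×10⁻⁴ s⁻¹
Height gradient: |∂Z/∂n| = 30 m / 888000 m = 3.38×10⁻⁵
On a pressure surface, geostrophic balance gives V_g = (g/f)|∂Z/∂n|:
V_g = 9.81 × 3.38×10⁻⁵ / 1.43×10⁻⁴ = 2.32 m/s

2.32 m/s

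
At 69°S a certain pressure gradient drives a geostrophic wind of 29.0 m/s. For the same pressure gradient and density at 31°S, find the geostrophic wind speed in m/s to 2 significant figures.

With the same pressure gradient and density, V_g ∝ 1/f ∝ 1/sin φ.
V₂ = V₁ · sin φ₁ / sin φ₂ = 29.0 × sin 69° / sin 31°
V₂ = 29.0 × 0.9336/0.5150 = 53 m/s

53 m/s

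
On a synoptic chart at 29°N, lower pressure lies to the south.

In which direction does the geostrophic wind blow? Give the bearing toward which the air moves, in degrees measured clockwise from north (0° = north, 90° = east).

270°

The pressure-gradient force points toward the south (bearing 180°).
Geostrophic balance: in the Northern Hemisphere the Coriolis force deflects motion to the right, so the geostrophic wind blows 90° to the right of the pressure-gradient force (low pressure on the left).
Rotating 180° by 90° clockwise gives 270° — the wind blows toward the west.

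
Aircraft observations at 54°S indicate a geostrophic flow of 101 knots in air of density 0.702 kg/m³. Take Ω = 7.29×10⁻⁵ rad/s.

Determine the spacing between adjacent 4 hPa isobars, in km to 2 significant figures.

Coriolis parameter at 54°S:
f = 2Ω sin φ = 2 × 7.29×10⁻⁵ × sin 54° = 1.18×10⁻⁴ s⁻¹
Wind speed in SI: 101 knots = 52.0 m/s
Geostrophic balance rearranged: |∂P/∂n| = f ρ V_g
|∂P/∂n| = 1.18×10⁻⁴ × 0.702 × 52.0 = 4.30×10⁻³ Pa/m
Isobar spacing: Δn = ΔP/|∂P/∂n| = 400 Pa / 4.30×10⁻³ Pa/m = 92971 m ≈ 93 km

93 km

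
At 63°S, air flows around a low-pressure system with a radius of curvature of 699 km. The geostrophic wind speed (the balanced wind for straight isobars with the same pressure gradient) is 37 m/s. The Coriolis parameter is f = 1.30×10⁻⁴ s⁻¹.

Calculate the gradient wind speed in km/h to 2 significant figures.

Around a low, centrifugal force acts outward with Coriolis, so pressure-gradient force balances both:
(1/ρ)|∂P/∂n| = fV + V²/R  →  V² + fR·V − fR·V_g = 0
With fR = 1.30×10⁻⁴ × 699×10³ m = 90.9 m/s:
V = [−fR + √((fR)² + 4 fR V_g)]/2 = [−90.9 + √(90.9² + 4×90.9×37)]/2 = 28.2 m/s
Subgeostrophic (V < V_g = 37 m/s), as expected around a low.
Converting: 28.2 m/s × 3.6 = 100 km/h

100 km/h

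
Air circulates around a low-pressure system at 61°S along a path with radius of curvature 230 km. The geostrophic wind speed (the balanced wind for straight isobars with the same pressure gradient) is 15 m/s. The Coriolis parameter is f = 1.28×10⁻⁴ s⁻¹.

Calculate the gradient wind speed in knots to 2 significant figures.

Around a low, centrifugal force acts outward with Coriolis, so pressure-gradient force balances both:
(1/ρ)|∂P/∂n| = fV + V²/R  →  V² + fR·V − fR·V_g = 0
With fR = 1.28×10⁻⁴ × 230×10³ m = 29.4 m/s:
V = [−fR + √((fR)² + 4 fR V_g)]/2 = [−29.4 + √(29.4² + 4×29.4×15)]/2 = 10.9 m/s
Subgeostrophic (V < V_g = 15 m/s), as expected around a low.
Converting: 10.9 m/s × 1.944 = 21 knots

21 knots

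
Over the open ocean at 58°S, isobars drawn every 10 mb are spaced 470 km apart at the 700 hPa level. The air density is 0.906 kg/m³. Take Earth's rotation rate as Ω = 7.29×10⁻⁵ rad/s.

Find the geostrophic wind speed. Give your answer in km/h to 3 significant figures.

68.4 km/h

Coriolis parameter at 58°S:
f = 2Ω sin φ = 2 × 7.29×10⁻⁵ × sin 58° = 1.24×10⁻⁴ s⁻¹
Pressure gradient: |∂P/∂n| = 1000 Pa / 470000 m = 2.13×10⁻³ Pa/m
Geostrophic balance (pressure-gradient force = Coriolis force):
V_g = (1/(fρ)) |∂P/∂n| = 2.13×10⁻³ / (1.24×10⁻⁴ × 0.906) = 19.0 m/s
Converting: 19.0 m/s × 3.6 = 68.4 km/h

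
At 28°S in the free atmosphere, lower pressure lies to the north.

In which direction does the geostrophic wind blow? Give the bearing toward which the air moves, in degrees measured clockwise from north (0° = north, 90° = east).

The pressure-gradient force points toward the north (bearing 000°).
Geostrophic balance: in the Southern Hemisphere the Coriolis force deflects motion to the left, so the geostrophic wind blows 90° to the left of the pressure-gradient force (low pressure on the right).
Rotating 000° by 90° counterclockwise gives 270° — the wind blows toward the west.

270°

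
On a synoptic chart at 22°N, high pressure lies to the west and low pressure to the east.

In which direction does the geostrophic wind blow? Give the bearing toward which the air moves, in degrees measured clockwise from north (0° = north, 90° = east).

180°

The pressure-gradient force points toward the east (bearing 090°).
Geostrophic balance: in the Northern Hemisphere the Coriolis force deflects motion to the right, so the geostrophic wind blows 90° to the right of the pressure-gradient force (low pressure on the left).
Rotating 090° by 90° clockwise gives 180° — the wind blows toward the south.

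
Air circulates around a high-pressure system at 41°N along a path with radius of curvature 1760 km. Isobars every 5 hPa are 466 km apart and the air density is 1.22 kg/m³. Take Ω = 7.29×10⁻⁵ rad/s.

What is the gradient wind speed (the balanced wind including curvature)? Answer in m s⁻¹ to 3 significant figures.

9.76 m s⁻¹

Coriolis parameter at 41°N:
f = 2Ω sin φ = 2 × 7.29×10⁻⁵ × sin 41° = 9.57×10⁻⁵ s⁻¹
Pressure gradient: |∂P/∂n| = 500 Pa / 466000 m = 1.07×10⁻³ Pa/m
Geostrophic speed: V_g = |∂P/∂n|/(fρ) = 1.07×10⁻³/(9.57×10⁻⁵ × 1.22) = 9.19 m/s
Around a high, pressure-gradient force acts outward with centrifugal, so Coriolis balances both:
fV = (1/ρ)|∂P/∂n| + V²/R  →  V² − fR·V + fR·V_g = 0
With fR = 9.57×10⁻⁵ × 1760×10³ m = 168 m/s:
V = [fR − √((fR)² − 4 fR V_g)]/2 = [168 − √(168² − 4×168×9.19)]/2 = 9.76 m/s
Supergeostrophic (V > V_g = 9.19 m/s), as expected around a high.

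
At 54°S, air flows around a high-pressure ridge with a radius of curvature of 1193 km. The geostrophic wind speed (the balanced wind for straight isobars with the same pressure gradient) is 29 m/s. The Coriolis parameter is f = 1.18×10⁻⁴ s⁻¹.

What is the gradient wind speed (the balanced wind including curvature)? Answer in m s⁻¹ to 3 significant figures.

40.9 m s⁻¹

Around a high, pressure-gradient force acts outward with centrifugal, so Coriolis balances both:
fV = (1/ρ)|∂P/∂n| + V²/R  →  V² − fR·V + fR·V_g = 0
With fR = 1.18×10⁻⁴ × 1193×10³ m = 141 m/s:
V = [fR − √((fR)² − 4 fR V_g)]/2 = [141 − √(141² − 4×141×29)]/2 = 40.9 m/s
Supergeostrophic (V > V_g = 29 m/s), as expected around a high.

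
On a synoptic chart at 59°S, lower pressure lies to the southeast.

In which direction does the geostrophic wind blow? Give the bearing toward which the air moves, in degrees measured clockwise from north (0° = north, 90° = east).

The pressure-gradient force points toward the southeast (bearing 135°).
Geostrophic balance: in the Southern Hemisphere the Coriolis force deflects motion to the left, so the geostrophic wind blows 90° to the left of the pressure-gradient force (low pressure on the right).
Rotating 135° by 90° counterclockwise gives 045° — the wind blows toward the northeast.

045°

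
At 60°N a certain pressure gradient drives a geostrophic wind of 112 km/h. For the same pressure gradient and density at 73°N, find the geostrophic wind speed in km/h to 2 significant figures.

With the same pressure gradient and density, V_g ∝ 1/f ∝ 1/sin φ.
V₂ = V₁ · sin φ₁ / sin φ₂ = 112 × sin 60° / sin 73°
V₂ = 112 × 0.8660/0.9563 = 100 km/h

100 km/h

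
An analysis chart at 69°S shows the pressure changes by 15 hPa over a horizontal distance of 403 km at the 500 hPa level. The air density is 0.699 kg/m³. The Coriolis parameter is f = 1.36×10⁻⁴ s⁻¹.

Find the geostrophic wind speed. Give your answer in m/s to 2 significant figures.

Pressure gradient: |∂P/∂n| = 1500 Pa / 403000 m = 3.72×10⁻³ Pa/m
Geostrophic balance (pressure-gradient force = Coriolis force):
V_g = (1/(fρ)) |∂P/∂n| = 3.72×10⁻³ / (1.36×10⁻⁴ × 0.699) = 39.2 m/s

39 m/s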